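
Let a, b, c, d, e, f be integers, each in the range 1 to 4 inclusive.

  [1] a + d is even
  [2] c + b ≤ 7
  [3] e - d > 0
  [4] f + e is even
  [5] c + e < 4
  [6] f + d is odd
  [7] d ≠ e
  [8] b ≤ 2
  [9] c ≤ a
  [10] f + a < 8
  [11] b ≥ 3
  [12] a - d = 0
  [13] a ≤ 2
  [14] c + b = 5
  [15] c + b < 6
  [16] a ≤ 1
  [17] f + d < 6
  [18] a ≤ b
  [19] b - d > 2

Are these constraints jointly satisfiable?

From constraints 9 and 16: c ≤ a ≤ 1. From constraint 8: b ≤ 2. Hence c + b ≤ 3. But constraint 14 requires c + b = 5, and 5 > 3. Contradiction.

Unsatisfiable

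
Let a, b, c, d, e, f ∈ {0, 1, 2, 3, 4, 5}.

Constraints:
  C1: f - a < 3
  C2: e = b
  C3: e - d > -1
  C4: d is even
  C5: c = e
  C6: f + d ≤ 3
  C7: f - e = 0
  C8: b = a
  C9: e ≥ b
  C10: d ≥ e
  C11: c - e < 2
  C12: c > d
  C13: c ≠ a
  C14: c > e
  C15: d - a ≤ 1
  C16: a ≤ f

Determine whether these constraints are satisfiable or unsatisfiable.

From constraints 2, 5, and 8, c = e = b = a, so c = a. But constraint 13 says c ≠ a. Contradiction.

Unsatisfiable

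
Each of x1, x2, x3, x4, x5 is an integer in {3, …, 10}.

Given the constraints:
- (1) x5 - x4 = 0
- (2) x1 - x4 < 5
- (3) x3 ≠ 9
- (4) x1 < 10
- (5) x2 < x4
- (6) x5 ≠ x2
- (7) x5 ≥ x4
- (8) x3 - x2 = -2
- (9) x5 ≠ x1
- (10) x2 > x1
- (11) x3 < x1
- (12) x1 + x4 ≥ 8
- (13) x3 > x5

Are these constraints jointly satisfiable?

Unsatisfiable

Constraints 5, 7, 10, 11, and 13 give x5 < x3, x3 < x1, x1 < x2, x2 < x4, x4 ≤ x5. Chaining: x5 < x3 < x1 < x2 < x4 ≤ x5, which forces x5 < x5 — impossible.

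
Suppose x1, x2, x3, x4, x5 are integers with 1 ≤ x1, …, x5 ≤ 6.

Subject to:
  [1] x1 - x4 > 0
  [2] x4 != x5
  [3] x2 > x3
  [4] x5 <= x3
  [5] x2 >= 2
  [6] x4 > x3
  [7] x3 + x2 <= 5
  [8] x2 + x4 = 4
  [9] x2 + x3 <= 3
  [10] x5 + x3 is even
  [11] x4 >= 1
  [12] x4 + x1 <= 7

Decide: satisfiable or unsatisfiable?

Try x1 = 5, x2 = 2, x3 = 1, x4 = 2, x5 = 1.
Check constraint 1: x1 - x4 = 3; constraint 7: x3 + x2 = 3. The remaining constraints are straightforward to verify.

Satisfiable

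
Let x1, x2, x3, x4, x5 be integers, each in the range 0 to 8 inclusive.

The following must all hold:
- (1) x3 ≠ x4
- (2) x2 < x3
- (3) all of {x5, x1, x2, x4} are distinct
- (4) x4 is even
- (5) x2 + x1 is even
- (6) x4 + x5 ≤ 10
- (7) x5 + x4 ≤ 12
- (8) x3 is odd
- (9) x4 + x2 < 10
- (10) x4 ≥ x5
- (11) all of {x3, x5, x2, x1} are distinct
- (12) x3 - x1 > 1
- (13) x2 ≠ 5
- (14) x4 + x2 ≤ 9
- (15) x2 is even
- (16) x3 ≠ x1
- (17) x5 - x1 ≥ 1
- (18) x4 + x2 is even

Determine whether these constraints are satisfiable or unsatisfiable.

Satisfiable

One satisfying assignment is x1 = 0, x2 = 2, x3 = 3, x4 = 6, x5 = 4.
For the less obvious constraints — constraint 6: x4 + x5 = 10; constraint 7: x5 + x4 = 10 — and the others hold by inspection.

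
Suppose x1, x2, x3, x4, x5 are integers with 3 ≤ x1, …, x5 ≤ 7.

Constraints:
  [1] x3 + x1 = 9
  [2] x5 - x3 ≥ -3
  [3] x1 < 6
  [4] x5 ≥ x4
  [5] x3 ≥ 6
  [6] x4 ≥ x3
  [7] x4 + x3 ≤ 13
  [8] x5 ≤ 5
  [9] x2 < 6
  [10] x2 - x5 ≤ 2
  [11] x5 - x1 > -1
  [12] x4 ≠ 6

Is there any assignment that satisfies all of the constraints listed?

From constraints 5 and 6: x4 ≥ x3 and x3 ≥ 6, so x4 ≥ 6. From constraints 4 and 8: x4 ≤ x5 and x5 ≤ 5, so x4 ≤ 5. But 5 < 6, so no value of x4 works.

Unsatisfiable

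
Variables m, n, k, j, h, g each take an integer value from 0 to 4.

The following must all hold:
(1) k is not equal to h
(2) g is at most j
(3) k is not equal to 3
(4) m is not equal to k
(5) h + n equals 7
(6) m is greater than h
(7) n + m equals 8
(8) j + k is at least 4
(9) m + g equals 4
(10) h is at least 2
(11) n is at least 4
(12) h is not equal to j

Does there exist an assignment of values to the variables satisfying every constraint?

Satisfiable

Setting (m, n, k, j, h, g) = (4, 4, 2, 4, 3, 0) satisfies everything: constraint 5: h + n = 7; constraint 7: n + m = 8; constraint 8: j + k = 6, and the others follow.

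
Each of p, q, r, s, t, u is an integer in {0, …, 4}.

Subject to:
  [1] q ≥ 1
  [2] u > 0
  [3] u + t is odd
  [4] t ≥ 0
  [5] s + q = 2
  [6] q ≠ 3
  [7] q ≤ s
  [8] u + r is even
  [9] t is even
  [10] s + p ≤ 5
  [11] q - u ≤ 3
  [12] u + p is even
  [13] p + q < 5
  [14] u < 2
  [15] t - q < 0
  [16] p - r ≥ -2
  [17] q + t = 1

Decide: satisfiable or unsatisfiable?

One satisfying assignment is p = 1, q = 1, r = 1, s = 1, t = 0, u = 1.
For the less obvious constraints — constraint 5: s + q = 2; constraint 10: s + p = 2 — and the others hold by inspection.

Satisfiable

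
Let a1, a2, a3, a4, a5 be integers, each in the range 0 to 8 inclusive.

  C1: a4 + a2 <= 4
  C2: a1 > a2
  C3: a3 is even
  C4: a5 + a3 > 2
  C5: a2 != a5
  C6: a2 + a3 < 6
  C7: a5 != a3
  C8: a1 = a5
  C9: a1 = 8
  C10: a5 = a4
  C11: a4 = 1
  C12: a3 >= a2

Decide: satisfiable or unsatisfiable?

Constraint 9 fixes a1 = 8 and constraint 11 fixes a4 = 1. Constraints 8 and 10 give a1 = a5 = a4, so a1 = a4. But 8 ≠ 1 — contradiction.

Unsatisfiable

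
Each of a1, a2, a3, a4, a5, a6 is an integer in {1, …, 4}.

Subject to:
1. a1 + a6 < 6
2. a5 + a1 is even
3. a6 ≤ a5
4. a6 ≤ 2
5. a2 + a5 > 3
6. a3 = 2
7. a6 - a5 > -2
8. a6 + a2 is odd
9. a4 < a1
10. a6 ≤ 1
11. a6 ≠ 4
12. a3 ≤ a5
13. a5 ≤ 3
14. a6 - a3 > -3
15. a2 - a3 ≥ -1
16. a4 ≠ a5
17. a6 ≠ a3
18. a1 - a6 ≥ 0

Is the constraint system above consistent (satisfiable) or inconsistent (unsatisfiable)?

Satisfiable

One satisfying assignment is a1 = 4, a2 = 2, a3 = 2, a4 = 3, a5 = 2, a6 = 1.
For the less obvious constraints — constraint 1: a1 + a6 = 5; constraint 5: a2 + a5 = 4; constraint 7: a6 - a5 = -1 — and the others hold by inspection.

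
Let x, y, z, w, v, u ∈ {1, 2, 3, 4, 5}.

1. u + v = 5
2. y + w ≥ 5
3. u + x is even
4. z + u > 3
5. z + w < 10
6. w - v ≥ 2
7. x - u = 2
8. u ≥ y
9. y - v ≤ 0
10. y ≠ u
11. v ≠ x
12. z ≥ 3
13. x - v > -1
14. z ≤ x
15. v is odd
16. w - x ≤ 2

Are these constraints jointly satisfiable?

Satisfiable

Try x = 4, y = 1, z = 4, w = 5, v = 3, u = 2.
Check constraint 1: u + v = 5; constraint 2: y + w = 6. The remaining constraints are straightforward to verify.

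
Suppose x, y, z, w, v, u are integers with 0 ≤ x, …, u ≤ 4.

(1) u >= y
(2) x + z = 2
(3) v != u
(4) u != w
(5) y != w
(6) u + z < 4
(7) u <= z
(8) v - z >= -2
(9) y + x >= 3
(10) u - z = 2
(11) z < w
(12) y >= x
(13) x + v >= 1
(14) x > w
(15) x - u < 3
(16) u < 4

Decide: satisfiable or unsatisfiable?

Constraints 1, 7, 11, 12, and 14 give w < x, x ≤ y, y ≤ u, u ≤ z, z < w. Chaining: w < x ≤ y ≤ u ≤ z < w, which forces w < w — impossible.

Unsatisfiable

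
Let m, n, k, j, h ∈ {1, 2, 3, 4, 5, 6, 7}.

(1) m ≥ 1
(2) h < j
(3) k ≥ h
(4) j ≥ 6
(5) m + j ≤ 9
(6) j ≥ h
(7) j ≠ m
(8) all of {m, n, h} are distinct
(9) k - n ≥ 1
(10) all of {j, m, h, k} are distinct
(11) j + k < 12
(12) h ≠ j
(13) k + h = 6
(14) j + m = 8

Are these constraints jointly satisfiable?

Setting (m, n, k, j, h) = (2, 3, 5, 6, 1) satisfies everything: constraint 5: m + j = 8; constraint 9: k - n = 2; constraint 11: j + k = 11, and the others follow.

Satisfiable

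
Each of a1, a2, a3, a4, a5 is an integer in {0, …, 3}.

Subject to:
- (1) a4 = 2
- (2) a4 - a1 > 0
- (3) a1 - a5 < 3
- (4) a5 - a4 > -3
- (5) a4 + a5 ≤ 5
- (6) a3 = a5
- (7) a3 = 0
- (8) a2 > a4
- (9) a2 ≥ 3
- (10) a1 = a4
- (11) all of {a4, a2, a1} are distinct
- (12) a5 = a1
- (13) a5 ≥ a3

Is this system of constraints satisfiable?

Unsatisfiable

Constraint 7 fixes a3 = 0 and constraint 1 fixes a4 = 2. Constraints 6, 10, and 12 give a3 = a5 = a1 = a4, so a3 = a4. But 0 ≠ 2 — contradiction.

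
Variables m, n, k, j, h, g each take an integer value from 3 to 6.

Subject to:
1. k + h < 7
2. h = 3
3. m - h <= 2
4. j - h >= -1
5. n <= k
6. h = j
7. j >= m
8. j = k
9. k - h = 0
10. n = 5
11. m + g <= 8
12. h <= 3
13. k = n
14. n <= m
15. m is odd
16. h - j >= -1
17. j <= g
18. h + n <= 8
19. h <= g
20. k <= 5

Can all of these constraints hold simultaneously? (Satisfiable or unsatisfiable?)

Constraint 2 fixes h = 3 and constraint 10 fixes n = 5. Constraints 6, 8, and 13 give h = j = k = n, so h = n. But 3 ≠ 5 — contradiction.

Unsatisfiable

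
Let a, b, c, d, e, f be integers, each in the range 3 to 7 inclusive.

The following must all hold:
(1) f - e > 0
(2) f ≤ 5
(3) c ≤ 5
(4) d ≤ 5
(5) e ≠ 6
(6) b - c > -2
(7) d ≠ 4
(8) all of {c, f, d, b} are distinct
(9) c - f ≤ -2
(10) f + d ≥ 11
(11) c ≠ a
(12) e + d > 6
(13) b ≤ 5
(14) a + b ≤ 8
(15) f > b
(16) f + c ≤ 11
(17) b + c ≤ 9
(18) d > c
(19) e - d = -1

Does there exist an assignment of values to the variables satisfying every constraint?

Unsatisfiable

Constraints 2, 3, 4, and 13 confine each of c, f, d, b to the 3 values {3, …, 5} (the domain already gives each ≥ 3).
Constraint 8 requires all 4 of them to be distinct, but only 3 values are available — impossible by the pigeonhole principle.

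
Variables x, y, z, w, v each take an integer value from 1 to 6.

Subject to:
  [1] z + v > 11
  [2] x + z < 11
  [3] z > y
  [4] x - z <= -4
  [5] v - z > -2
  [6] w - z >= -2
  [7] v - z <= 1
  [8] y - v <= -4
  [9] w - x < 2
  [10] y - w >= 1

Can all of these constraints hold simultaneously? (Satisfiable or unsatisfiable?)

Constraints 6, 7, 8, and 10 give z − v ≥ -1, v − y ≥ 4, y − w ≥ 1, w − z ≥ -2.
Adding all 4 inequalities: the left sides telescope to 0, and the right sides sum to (-1) + 4 + 1 + (-2) = 2. So 0 ≥ 2, which is false.

Unsatisfiable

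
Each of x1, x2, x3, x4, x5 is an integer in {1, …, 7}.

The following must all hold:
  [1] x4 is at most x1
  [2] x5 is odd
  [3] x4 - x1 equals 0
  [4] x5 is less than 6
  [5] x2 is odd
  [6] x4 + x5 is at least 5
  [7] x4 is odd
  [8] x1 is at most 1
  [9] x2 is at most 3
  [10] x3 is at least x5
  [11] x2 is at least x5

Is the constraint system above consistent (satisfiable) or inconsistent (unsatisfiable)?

From constraints 1 and 8: x4 ≤ x1 ≤ 1. From constraints 9 and 11: x5 ≤ x2 ≤ 3. Hence x4 + x5 ≤ 4. But constraint 6 requires x4 + x5 ≥ 5, and 5 > 4. Contradiction.

Unsatisfiable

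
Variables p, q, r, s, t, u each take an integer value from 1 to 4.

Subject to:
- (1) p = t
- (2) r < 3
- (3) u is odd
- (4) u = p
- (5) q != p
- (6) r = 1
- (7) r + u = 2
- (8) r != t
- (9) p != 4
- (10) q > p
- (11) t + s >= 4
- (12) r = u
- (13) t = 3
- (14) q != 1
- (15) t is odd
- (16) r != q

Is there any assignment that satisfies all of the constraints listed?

Unsatisfiable

Constraint 6 fixes r = 1 and constraint 13 fixes t = 3. Constraints 1, 4, and 12 give r = u = p = t, so r = t. But 1 ≠ 3 — contradiction.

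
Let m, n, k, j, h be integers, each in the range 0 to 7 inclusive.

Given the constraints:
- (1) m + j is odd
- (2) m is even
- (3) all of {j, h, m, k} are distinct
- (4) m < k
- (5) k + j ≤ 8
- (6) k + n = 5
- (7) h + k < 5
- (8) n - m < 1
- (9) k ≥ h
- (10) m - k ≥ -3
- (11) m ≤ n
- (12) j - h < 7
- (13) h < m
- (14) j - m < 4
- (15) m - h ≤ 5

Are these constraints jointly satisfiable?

Satisfiable

Setting (m, n, k, j, h) = (2, 2, 3, 5, 0) satisfies everything: constraint 5: k + j = 8; constraint 6: k + n = 5; constraint 7: h + k = 3, and the others follow.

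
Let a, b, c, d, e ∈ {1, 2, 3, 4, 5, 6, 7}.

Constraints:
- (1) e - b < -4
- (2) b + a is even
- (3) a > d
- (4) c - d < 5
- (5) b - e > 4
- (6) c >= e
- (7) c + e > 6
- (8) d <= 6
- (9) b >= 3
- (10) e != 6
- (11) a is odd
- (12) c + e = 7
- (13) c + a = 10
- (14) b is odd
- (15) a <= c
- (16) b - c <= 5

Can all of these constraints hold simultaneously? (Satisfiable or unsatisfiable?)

Try a = 5, b = 7, c = 5, d = 2, e = 2.
Check constraint 1: e - b = -5; constraint 4: c - d = 3. The remaining constraints are straightforward to verify.

Satisfiable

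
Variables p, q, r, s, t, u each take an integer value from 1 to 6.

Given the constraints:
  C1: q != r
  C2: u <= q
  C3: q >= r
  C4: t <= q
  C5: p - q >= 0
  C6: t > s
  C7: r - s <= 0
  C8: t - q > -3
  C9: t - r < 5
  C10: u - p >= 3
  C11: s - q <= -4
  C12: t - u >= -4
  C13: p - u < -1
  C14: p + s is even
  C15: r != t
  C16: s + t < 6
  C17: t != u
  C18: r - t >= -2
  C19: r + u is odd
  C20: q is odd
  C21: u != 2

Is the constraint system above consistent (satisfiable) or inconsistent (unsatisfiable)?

Unsatisfiable

Constraints 5, 7, 10, 11, 12, and 18 give q − s ≥ 4, s − r ≥ 0, r − t ≥ -2, t − u ≥ -4, u − p ≥ 3, p − q ≥ 0.
Adding all 6 inequalities: the left sides telescope to 0, and the right sides sum to 4 + 0 + (-2) + (-4) + 3 + 0 = 1. So 0 ≥ 1, which is false.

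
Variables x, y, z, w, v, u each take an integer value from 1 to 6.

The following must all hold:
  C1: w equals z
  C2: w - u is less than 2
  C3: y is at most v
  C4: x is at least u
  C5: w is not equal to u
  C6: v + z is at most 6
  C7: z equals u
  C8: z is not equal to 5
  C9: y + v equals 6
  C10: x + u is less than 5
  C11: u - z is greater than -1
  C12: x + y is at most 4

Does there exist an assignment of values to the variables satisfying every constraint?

From constraints 1 and 7, w = z = u, so w = u. But constraint 5 says w ≠ u. Contradiction.

Unsatisfiable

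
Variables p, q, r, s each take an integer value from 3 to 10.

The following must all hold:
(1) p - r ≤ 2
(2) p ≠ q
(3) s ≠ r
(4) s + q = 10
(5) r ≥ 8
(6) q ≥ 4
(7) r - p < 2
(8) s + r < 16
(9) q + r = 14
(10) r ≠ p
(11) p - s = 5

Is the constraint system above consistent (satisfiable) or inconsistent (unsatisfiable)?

Satisfiable

Take p = 10, q = 5, r = 9, s = 5. Then constraint 1: p - r = 1; constraint 4: s + q = 10, and every other listed constraint is also met.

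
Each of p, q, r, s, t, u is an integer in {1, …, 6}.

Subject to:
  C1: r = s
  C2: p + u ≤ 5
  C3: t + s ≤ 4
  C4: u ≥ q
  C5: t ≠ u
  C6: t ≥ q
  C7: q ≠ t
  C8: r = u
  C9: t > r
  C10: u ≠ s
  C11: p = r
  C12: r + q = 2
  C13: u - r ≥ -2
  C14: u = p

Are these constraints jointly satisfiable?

From constraints 1, 11, and 14, u = p = r = s, so u = s. But constraint 10 says u ≠ s. Contradiction.

Unsatisfiable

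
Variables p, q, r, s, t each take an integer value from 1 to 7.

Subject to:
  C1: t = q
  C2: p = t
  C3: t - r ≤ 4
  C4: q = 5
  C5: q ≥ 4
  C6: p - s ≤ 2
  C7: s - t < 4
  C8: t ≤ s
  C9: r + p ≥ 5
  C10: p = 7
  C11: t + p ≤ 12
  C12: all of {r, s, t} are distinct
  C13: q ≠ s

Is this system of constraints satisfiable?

Unsatisfiable

Constraint 10 fixes p = 7 and constraint 4 fixes q = 5. Constraints 1 and 2 give p = t = q, so p = q. But 7 ≠ 5 — contradiction.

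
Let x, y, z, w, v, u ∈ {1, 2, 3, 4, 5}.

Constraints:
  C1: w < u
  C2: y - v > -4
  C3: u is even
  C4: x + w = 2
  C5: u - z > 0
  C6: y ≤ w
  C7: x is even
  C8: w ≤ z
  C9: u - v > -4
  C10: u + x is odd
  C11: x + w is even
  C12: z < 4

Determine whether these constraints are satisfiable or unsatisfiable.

Constraint 3 makes u even and constraint 7 makes x even, so u + x must be even. Constraint 10 says u + x is odd — contradiction.

Unsatisfiable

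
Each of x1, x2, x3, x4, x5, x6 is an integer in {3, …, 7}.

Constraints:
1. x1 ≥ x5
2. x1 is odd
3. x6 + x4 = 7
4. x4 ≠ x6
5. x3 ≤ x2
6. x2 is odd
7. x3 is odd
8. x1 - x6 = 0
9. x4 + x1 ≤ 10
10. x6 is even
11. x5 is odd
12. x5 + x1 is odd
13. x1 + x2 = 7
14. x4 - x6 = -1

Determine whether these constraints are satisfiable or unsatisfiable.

Constraint 11 makes x5 odd and constraint 2 makes x1 odd, so x5 + x1 must be even. Constraint 12 says x5 + x1 is odd — contradiction.

Unsatisfiable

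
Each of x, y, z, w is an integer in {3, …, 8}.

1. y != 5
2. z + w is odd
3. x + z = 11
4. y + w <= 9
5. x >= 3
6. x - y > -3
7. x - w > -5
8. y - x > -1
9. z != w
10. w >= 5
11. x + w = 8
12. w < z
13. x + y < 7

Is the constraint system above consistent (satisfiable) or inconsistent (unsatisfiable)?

One satisfying assignment is x = 3, y = 3, z = 8, w = 5.
For the less obvious constraints — constraint 3: x + z = 11; constraint 4: y + w = 8 — and the others hold by inspection.

Satisfiable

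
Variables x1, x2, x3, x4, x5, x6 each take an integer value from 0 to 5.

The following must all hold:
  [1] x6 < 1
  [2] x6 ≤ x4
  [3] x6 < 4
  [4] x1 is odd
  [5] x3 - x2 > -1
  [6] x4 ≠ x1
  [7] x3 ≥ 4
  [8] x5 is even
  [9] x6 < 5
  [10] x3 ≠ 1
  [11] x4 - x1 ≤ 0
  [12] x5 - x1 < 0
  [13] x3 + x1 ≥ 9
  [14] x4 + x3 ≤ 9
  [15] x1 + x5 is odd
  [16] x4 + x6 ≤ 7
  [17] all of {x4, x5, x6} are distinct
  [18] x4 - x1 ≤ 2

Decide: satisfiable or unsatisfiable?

One satisfying assignment is x1 = 5, x2 = 5, x3 = 5, x4 = 4, x5 = 2, x6 = 0.
For the less obvious constraints — constraint 5: x3 - x2 = 0; constraint 11: x4 - x1 = -1; constraint 12: x5 - x1 = -3 — and the others hold by inspection.

Satisfiable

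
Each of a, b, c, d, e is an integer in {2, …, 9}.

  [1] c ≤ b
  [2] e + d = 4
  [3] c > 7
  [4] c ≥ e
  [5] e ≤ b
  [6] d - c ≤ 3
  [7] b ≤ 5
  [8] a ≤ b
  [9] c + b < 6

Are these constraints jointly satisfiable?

From constraint 3: c ≥ 8. From constraints 1 and 7: c ≤ b and b ≤ 5, so c ≤ 5. But 5 < 8, so no value of c works.

Unsatisfiable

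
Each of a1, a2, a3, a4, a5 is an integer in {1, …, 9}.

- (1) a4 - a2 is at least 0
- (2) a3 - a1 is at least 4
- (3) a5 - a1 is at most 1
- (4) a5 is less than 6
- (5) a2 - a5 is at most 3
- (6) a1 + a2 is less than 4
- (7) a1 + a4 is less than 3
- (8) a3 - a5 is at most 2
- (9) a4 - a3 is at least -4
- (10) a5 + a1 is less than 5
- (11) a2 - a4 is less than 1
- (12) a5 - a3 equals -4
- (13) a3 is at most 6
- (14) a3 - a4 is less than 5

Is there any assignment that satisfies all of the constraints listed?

Unsatisfiable

Constraints 2, 3, and 8 give a3 − a1 ≥ 4, a1 − a5 ≥ -1, a5 − a3 ≥ -2.
Adding all 3 inequalities: the left sides telescope to 0, and the right sides sum to 4 + (-1) + (-2) = 1. So 0 ≥ 1, which is false.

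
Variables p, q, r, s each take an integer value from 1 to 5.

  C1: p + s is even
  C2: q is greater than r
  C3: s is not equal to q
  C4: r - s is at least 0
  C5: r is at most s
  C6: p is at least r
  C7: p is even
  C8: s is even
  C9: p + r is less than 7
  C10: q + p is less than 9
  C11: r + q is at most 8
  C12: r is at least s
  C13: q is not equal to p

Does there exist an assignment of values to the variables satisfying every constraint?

Satisfiable

One satisfying assignment is p = 4, q = 3, r = 2, s = 2.
For the less obvious constraints — constraint 4: r - s = 0; constraint 9: p + r = 6 — and the others hold by inspection.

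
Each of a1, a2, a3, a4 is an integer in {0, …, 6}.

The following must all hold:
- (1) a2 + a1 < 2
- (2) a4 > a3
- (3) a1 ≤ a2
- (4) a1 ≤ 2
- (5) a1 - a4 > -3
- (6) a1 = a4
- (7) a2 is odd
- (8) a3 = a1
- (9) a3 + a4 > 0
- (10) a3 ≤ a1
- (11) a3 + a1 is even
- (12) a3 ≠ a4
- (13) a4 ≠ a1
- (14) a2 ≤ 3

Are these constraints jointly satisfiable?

Unsatisfiable

From constraints 6 and 8, a3 = a1 = a4, so a3 = a4. But constraint 12 says a3 ≠ a4. Contradiction.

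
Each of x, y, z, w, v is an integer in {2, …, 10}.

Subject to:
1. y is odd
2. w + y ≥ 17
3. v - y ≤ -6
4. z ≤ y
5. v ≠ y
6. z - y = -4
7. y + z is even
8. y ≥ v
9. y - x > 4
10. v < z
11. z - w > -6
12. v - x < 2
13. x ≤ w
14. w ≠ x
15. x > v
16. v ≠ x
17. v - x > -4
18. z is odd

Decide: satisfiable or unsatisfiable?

Satisfiable

Take x = 3, y = 9, z = 5, w = 9, v = 2. Then constraint 2: w + y = 18; constraint 3: v - y = -7, and every other listed constraint is also met.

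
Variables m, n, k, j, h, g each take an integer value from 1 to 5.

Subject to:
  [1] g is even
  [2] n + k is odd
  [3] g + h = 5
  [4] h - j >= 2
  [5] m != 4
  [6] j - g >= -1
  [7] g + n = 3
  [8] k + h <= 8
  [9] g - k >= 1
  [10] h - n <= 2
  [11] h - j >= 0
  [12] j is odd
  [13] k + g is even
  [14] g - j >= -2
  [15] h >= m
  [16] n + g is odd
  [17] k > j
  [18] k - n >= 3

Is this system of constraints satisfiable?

Constraints 6, 9, 10, 11, and 18 give k − n ≥ 3, n − h ≥ -2, h − j ≥ 0, j − g ≥ -1, g − k ≥ 1.
Adding all 5 inequalities: the left sides telescope to 0, and the right sides sum to 3 + (-2) + 0 + (-1) + 1 = 1. So 0 ≥ 1, which is false.

Unsatisfiable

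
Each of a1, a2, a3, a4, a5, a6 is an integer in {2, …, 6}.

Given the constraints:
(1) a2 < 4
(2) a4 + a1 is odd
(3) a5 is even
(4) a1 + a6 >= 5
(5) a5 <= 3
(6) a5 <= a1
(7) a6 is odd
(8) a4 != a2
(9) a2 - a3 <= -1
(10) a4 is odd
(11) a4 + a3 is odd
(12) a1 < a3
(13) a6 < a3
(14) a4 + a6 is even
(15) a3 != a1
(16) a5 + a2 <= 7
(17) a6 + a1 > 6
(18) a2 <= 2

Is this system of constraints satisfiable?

Satisfiable

One satisfying assignment is a1 = 4, a2 = 2, a3 = 6, a4 = 3, a5 = 2, a6 = 3.
For the less obvious constraints — constraint 4: a1 + a6 = 7; constraint 9: a2 - a3 = -4 — and the others hold by inspection.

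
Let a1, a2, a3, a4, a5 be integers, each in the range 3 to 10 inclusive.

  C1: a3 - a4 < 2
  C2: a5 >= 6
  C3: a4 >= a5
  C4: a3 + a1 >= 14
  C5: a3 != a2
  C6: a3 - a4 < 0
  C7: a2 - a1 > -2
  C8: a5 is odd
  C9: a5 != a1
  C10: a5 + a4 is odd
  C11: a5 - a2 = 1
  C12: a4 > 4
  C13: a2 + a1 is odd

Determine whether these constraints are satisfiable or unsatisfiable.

Take a1 = 5, a2 = 6, a3 = 9, a4 = 10, a5 = 7. Then constraint 1: a3 - a4 = -1; constraint 4: a3 + a1 = 14; constraint 6: a3 - a4 = -1, and every other listed constraint is also met.

Satisfiable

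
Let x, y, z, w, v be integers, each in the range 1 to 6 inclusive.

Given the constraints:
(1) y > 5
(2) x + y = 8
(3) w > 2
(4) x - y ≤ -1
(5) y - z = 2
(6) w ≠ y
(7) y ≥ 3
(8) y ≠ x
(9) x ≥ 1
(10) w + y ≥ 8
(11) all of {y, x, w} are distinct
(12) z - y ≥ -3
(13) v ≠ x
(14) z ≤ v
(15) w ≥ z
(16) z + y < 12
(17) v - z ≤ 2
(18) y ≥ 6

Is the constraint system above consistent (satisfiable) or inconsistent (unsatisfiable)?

Satisfiable

One satisfying assignment is x = 2, y = 6, z = 4, w = 4, v = 6.
For the less obvious constraints — constraint 2: x + y = 8; constraint 4: x - y = -4; constraint 5: y - z = 2 — and the others hold by inspection.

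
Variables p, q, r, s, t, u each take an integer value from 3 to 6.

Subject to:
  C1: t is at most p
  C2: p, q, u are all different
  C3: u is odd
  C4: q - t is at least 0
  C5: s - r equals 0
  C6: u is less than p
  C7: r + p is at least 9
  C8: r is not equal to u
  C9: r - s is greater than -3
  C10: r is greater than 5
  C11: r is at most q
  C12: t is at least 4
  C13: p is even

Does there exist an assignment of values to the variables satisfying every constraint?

Try p = 4, q = 6, r = 6, s = 6, t = 4, u = 3.
Check constraint 4: q - t = 2; constraint 5: s - r = 0. The remaining constraints are straightforward to verify.

Satisfiable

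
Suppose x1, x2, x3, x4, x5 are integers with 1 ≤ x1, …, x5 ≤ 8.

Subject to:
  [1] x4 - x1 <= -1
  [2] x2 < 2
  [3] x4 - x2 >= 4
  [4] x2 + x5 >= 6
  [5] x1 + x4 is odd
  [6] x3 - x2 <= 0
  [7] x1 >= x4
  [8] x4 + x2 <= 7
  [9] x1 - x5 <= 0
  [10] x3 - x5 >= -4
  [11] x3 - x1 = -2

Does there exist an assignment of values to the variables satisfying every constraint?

Constraints 1, 3, 6, 9, and 10 give x1 − x4 ≥ 1, x4 − x2 ≥ 4, x2 − x3 ≥ 0, x3 − x5 ≥ -4, x5 − x1 ≥ 0.
Adding all 5 inequalities: the left sides telescope to 0, and the right sides sum to 1 + 4 + 0 + (-4) + 0 = 1. So 0 ≥ 1, which is false.

Unsatisfiable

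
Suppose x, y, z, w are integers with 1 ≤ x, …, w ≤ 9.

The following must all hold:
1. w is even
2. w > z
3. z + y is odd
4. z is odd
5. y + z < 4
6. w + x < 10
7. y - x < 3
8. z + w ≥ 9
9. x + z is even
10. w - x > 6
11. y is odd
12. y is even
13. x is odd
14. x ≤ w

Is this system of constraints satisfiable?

Unsatisfiable

Constraint 4 makes z odd and constraint 11 makes y odd, so z + y must be even. Constraint 3 says z + y is odd — contradiction.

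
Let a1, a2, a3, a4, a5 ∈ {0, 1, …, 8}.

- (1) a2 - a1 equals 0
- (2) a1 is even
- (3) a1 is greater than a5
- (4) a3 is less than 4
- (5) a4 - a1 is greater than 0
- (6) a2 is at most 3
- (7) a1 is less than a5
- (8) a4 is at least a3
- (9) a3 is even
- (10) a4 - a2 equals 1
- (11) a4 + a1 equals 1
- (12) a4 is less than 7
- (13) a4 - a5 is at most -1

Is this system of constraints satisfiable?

Unsatisfiable

Constraints 3, 5, and 13 give a4 < a5, a5 < a1, a1 < a4. Chaining: a4 < a5 < a1 < a4, which forces a4 < a4 — impossible.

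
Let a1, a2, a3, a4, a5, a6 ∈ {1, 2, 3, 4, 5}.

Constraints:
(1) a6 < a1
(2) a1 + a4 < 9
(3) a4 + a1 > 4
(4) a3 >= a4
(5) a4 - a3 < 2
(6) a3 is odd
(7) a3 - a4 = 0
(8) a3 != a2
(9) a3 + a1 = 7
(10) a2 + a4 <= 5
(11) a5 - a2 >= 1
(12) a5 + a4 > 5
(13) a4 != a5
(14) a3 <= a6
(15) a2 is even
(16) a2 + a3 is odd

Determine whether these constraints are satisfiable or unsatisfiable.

Try a1 = 4, a2 = 2, a3 = 3, a4 = 3, a5 = 5, a6 = 3.
Check constraint 2: a1 + a4 = 7; constraint 3: a4 + a1 = 7. The remaining constraints are straightforward to verify.

Satisfiable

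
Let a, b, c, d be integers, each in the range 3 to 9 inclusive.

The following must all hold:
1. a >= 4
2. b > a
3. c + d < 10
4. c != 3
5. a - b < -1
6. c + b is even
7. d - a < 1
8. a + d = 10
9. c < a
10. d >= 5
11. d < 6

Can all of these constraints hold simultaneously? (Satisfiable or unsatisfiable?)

The assignment a = 5, b = 8, c = 4, d = 5 works:
  constraint 3 holds since c + d = 9.
  constraint 5 holds since a - b = -3.
  constraint 7 holds since d - a = 0.
The rest check out directly.

Satisfiable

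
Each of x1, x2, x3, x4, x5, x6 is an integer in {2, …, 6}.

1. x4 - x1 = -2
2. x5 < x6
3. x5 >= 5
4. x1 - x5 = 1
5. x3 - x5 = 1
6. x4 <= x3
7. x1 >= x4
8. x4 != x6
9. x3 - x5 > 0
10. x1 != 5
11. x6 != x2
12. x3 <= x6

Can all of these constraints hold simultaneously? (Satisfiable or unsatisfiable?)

Try x1 = 6, x2 = 2, x3 = 6, x4 = 4, x5 = 5, x6 = 6.
Check constraint 1: x4 - x1 = -2; constraint 4: x1 - x5 = 1. The remaining constraints are straightforward to verify.

Satisfiable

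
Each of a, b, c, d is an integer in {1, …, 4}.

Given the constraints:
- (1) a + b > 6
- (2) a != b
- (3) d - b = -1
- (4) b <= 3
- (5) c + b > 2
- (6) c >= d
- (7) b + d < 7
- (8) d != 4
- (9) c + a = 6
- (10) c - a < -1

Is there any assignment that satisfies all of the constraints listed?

Satisfiable

One satisfying assignment is a = 4, b = 3, c = 2, d = 2.
For the less obvious constraints — constraint 1: a + b = 7; constraint 3: d - b = -1; constraint 5: c + b = 5 — and the others hold by inspection.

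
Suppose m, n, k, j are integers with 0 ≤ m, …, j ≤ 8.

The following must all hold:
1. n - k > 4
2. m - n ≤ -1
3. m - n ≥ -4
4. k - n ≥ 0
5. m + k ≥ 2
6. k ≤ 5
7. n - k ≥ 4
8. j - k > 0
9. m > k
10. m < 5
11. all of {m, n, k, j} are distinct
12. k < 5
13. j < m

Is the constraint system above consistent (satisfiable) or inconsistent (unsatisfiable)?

Constraints 2, 4, 8, and 13 give k < j, j < m, m < n, n ≤ k. Chaining: k < j < m < n ≤ k, which forces k < k — impossible.

Unsatisfiable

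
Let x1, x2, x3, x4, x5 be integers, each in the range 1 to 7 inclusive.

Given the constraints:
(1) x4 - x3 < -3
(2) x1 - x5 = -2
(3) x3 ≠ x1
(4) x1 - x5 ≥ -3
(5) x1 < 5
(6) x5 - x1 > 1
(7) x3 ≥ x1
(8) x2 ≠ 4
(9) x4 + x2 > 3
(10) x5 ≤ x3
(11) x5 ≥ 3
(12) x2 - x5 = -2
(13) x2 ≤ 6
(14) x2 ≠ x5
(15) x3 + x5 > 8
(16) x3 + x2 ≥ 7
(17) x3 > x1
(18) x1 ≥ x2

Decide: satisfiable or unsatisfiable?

Satisfiable

One satisfying assignment is x1 = 2, x2 = 2, x3 = 7, x4 = 2, x5 = 4.
For the less obvious constraints — constraint 1: x4 - x3 = -5; constraint 2: x1 - x5 = -2; constraint 4: x1 - x5 = -2 — and the others hold by inspection.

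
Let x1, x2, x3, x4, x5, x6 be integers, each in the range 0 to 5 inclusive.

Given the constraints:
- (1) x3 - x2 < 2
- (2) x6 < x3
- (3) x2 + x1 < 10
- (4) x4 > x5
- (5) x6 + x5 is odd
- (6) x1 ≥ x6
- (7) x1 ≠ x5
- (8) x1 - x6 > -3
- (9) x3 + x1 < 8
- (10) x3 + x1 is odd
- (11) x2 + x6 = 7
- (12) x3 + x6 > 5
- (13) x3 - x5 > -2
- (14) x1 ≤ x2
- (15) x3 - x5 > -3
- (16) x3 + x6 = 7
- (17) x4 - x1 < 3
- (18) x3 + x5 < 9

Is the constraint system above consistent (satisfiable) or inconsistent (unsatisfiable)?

Take x1 = 3, x2 = 4, x3 = 4, x4 = 5, x5 = 4, x6 = 3. Then constraint 1: x3 - x2 = 0; constraint 3: x2 + x1 = 7, and every other listed constraint is also met.

Satisfiable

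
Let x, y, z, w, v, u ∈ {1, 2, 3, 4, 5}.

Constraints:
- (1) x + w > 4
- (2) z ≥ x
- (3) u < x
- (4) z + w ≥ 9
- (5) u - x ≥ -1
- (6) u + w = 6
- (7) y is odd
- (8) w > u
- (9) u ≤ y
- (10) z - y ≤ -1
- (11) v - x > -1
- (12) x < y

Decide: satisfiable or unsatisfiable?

Setting (x, y, z, w, v, u) = (2, 5, 4, 5, 3, 1) satisfies everything: constraint 1: x + w = 7; constraint 4: z + w = 9; constraint 5: u - x = -1, and the others follow.

Satisfiable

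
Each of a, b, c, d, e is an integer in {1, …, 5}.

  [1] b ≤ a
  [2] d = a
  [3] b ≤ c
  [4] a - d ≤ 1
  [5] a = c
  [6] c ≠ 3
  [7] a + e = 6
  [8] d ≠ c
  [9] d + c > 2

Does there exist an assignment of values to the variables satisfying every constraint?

From constraints 2 and 5, d = a = c, so d = c. But constraint 8 says d ≠ c. Contradiction.

Unsatisfiable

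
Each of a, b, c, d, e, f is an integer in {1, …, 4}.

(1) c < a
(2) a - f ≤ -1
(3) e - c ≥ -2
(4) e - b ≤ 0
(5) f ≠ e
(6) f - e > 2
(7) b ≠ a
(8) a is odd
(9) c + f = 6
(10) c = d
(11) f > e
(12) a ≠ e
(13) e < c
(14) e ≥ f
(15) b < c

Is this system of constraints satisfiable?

Constraints 1, 2, 4, 14, and 15 give b < c, c < a, a < f, f ≤ e, e ≤ b. Chaining: b < c < a < f ≤ e ≤ b, which forces b < b — impossible.

Unsatisfiable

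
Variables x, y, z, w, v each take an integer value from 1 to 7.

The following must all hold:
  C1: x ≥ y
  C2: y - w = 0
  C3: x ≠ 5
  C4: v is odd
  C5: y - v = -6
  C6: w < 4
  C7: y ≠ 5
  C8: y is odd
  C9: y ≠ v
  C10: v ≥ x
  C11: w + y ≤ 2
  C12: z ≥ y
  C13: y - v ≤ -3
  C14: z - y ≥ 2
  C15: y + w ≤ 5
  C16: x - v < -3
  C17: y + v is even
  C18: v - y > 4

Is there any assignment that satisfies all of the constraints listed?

Satisfiable

Try x = 2, y = 1, z = 6, w = 1, v = 7.
Check constraint 2: y - w = 0; constraint 5: y - v = -6; constraint 11: w + y = 2. The remaining constraints are straightforward to verify.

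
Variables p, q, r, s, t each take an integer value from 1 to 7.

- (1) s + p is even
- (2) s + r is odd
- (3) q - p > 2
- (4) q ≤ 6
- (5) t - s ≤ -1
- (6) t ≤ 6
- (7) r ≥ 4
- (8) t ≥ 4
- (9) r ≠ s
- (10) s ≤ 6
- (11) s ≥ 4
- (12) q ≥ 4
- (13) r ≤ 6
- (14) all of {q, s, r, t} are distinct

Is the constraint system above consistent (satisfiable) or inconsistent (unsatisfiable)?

Constraints 4, 6, 7, 8, 10, 11, 12, and 13 confine each of q, s, r, t to the 3 values {4, …, 6}.
Constraint 14 requires all 4 of them to be distinct, but only 3 values are available — impossible by the pigeonhole principle.

Unsatisfiable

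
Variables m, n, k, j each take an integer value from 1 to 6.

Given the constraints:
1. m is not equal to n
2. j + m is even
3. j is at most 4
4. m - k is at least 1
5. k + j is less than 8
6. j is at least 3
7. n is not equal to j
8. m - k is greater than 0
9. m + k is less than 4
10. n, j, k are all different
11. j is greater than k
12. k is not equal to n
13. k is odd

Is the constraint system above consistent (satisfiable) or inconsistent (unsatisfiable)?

Satisfiable

Try m = 2, n = 3, k = 1, j = 4.
Check constraint 4: m - k = 1; constraint 5: k + j = 5; constraint 8: m - k = 1. The remaining constraints are straightforward to verify.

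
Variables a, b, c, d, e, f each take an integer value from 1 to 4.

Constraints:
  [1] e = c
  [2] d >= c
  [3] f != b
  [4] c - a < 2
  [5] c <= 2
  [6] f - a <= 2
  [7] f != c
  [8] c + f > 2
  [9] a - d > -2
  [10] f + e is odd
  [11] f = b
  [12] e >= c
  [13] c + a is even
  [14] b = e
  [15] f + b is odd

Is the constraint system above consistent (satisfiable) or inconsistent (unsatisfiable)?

Unsatisfiable

From constraints 1, 11, and 14, f = b = e = c, so f = c. But constraint 7 says f ≠ c. Contradiction.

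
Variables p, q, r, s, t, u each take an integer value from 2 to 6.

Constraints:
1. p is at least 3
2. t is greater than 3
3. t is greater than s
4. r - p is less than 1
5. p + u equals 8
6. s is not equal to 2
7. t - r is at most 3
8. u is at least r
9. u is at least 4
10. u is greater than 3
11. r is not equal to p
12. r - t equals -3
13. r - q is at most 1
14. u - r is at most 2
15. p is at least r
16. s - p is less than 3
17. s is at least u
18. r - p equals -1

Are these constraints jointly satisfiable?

Satisfiable

Setting (p, q, r, s, t, u) = (4, 4, 3, 5, 6, 4) satisfies everything: constraint 4: r - p = -1; constraint 5: p + u = 8; constraint 7: t - r = 3, and the others follow.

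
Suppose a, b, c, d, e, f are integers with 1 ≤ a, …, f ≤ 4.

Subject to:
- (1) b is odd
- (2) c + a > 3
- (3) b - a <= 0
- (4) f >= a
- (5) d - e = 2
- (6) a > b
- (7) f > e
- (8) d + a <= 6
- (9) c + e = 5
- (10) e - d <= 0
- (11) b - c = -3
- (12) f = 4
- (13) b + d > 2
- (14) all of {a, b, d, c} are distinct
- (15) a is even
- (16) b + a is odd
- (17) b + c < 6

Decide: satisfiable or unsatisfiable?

Setting (a, b, c, d, e, f) = (2, 1, 4, 3, 1, 4) satisfies everything: constraint 2: c + a = 6; constraint 3: b - a = -1, and the others follow.

Satisfiable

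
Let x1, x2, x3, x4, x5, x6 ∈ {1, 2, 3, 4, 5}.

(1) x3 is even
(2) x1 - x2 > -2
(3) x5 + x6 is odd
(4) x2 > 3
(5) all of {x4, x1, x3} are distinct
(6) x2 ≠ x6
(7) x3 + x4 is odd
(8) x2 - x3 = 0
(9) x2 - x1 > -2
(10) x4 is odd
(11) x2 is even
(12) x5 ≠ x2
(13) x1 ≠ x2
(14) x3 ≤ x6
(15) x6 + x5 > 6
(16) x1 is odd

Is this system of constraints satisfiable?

The assignment x1 = 5, x2 = 4, x3 = 4, x4 = 1, x5 = 2, x6 = 5 works:
  constraint 2 holds since x1 - x2 = 1.
  constraint 8 holds since x2 - x3 = 0.
  constraint 9 holds since x2 - x1 = -1.
The rest check out directly.

Satisfiable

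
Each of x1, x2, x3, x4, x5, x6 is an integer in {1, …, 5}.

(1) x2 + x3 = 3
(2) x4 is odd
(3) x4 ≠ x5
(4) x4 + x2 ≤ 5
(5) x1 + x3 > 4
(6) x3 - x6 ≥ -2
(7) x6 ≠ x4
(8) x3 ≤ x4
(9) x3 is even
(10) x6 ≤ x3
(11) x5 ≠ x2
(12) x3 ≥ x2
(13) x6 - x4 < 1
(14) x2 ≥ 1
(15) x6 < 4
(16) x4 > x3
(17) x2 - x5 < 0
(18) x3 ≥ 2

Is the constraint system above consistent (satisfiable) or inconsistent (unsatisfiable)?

Try x1 = 4, x2 = 1, x3 = 2, x4 = 3, x5 = 4, x6 = 1.
Check constraint 1: x2 + x3 = 3; constraint 4: x4 + x2 = 4. The remaining constraints are straightforward to verify.

Satisfiable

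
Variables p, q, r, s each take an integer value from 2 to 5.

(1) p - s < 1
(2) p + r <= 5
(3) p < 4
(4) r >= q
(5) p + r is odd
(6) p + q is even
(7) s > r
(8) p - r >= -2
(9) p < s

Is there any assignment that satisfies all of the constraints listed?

Satisfiable

Take p = 2, q = 2, r = 3, s = 4. Then constraint 1: p - s = -2; constraint 2: p + r = 5, and every other listed constraint is also met.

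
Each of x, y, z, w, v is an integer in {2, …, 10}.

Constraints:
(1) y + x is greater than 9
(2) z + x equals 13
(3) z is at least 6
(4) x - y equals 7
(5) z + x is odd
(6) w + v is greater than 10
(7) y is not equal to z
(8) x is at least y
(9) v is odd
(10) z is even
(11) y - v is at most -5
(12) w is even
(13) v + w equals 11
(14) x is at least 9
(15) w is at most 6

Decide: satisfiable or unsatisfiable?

From constraint 3: z ≥ 6. From constraint 14: x ≥ 9. Hence z + x ≥ 15. But constraint 2 requires z + x = 13, and 13 < 15. Contradiction.

Unsatisfiable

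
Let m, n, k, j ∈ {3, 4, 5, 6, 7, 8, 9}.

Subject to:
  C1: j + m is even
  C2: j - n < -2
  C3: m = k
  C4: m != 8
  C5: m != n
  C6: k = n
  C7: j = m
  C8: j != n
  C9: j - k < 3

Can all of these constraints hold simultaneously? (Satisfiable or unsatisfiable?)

Unsatisfiable

From constraints 3, 6, and 7, j = m = k = n, so j = n. But constraint 8 says j ≠ n. Contradiction.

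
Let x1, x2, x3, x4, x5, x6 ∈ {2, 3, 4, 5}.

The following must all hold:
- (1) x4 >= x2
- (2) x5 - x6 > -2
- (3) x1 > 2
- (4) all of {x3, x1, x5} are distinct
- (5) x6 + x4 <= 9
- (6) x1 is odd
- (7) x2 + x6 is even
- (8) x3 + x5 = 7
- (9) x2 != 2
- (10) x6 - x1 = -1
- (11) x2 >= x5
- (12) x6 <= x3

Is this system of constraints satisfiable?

Try x1 = 3, x2 = 4, x3 = 5, x4 = 4, x5 = 2, x6 = 2.
Check constraint 2: x5 - x6 = 0; constraint 5: x6 + x4 = 6. The remaining constraints are straightforward to verify.

Satisfiable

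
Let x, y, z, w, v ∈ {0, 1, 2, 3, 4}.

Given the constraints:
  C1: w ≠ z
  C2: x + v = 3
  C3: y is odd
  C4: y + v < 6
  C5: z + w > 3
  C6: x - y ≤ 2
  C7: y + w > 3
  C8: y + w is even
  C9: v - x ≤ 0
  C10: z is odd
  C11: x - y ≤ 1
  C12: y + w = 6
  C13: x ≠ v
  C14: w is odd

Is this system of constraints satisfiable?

Satisfiable

Try x = 3, y = 3, z = 1, w = 3, v = 0.
Check constraint 2: x + v = 3; constraint 4: y + v = 3. The remaining constraints are straightforward to verify.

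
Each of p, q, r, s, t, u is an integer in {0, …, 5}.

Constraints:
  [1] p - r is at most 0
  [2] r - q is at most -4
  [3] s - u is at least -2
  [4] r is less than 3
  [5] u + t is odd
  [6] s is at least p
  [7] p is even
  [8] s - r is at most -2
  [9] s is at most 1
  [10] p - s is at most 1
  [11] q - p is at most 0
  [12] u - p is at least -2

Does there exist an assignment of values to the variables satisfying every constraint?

Constraints 2, 3, 8, 11, and 12 give u − p ≥ -2, p − q ≥ 0, q − r ≥ 4, r − s ≥ 2, s − u ≥ -2.
Adding all 5 inequalities: the left sides telescope to 0, and the right sides sum to (-2) + 0 + 4 + 2 + (-2) = 2. So 0 ≥ 2, which is false.

Unsatisfiable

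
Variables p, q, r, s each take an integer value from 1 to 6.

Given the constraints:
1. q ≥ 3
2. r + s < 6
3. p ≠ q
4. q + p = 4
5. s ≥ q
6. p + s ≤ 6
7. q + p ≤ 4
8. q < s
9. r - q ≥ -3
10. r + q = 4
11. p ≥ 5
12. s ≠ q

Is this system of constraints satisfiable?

Unsatisfiable

From constraint 11: p ≥ 5. From constraints 1 and 5: s ≥ q ≥ 3. Hence p + s ≥ 8. But constraint 6 requires p + s ≤ 6, and 6 < 8. Contradiction.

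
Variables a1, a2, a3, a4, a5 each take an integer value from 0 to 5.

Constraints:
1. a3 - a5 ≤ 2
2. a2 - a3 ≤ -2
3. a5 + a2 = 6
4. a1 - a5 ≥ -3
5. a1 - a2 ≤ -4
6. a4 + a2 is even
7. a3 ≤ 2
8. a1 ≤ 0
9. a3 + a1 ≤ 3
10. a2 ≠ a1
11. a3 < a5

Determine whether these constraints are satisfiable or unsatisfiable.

Unsatisfiable

Constraints 1, 2, 4, and 5 give a2 − a1 ≥ 4, a1 − a5 ≥ -3, a5 − a3 ≥ -2, a3 − a2 ≥ 2.
Adding all 4 inequalities: the left sides telescope to 0, and the right sides sum to 4 + (-3) + (-2) + 2 = 1. So 0 ≥ 1, which is false.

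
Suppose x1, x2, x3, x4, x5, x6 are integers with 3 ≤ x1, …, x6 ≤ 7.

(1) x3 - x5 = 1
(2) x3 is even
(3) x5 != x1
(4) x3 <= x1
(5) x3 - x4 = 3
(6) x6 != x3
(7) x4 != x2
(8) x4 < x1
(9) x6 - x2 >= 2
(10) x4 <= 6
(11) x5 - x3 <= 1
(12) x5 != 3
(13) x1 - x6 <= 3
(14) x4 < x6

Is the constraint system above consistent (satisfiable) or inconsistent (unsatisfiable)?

Satisfiable

The assignment x1 = 7, x2 = 4, x3 = 6, x4 = 3, x5 = 5, x6 = 7 works:
  constraint 1 holds since x3 - x5 = 1.
  constraint 5 holds since x3 - x4 = 3.
  constraint 9 holds since x6 - x2 = 3.
The rest check out directly.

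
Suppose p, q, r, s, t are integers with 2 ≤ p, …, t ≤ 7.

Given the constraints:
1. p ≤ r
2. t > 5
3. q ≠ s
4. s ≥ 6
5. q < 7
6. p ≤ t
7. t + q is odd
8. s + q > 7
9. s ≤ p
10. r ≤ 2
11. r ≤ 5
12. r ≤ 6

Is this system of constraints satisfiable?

From constraints 4 and 9: p ≥ s and s ≥ 6, so p ≥ 6. From constraints 1 and 10: p ≤ r and r ≤ 2, so p ≤ 2. But 2 < 6, so no value of p works.

Unsatisfiable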